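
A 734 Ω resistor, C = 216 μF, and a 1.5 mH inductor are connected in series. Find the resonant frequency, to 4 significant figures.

279.6 Hz

ω₀ = 1/√(LC) = 1/√(0.0015 × 0.000216) = 1757 rad/s
f₀ = ω₀/(2π) = 279.6 Hz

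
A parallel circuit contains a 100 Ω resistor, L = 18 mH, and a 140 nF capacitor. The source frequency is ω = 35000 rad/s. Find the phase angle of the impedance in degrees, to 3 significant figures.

-18.3°

X_L = ωL = 630 Ω
X_C = 1/(ωC) = 204 Ω
Parallel: admittances add. Y = 1/R + 1/(jωL) + jωC
Y = (0.0100 + j0.00331) S
|Y| = 0.0105 S → |Z| = 1/|Y| = 94.9 Ω, ∠Z = −∠Y = -18.3°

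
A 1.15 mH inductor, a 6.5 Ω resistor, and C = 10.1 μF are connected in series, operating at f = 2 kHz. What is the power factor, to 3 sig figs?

0.703

ω = 2πf = 12570 rad/s
X_L = ωL = 14.5 Ω
X_C = 1/(ωC) = 7.88 Ω
Net reactance X = X_L − X_C = 6.57 Ω
Z = 6.50 + j6.57 Ω
|Z| = √(6.50² + 6.57²) = 9.24 Ω
∠Z = arctan(6.57/6.50) = 45.3°
cos φ = cos(45.3°) = 0.703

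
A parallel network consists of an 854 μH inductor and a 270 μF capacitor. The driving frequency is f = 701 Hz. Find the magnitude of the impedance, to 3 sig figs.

1.08 Ω

ω = 2πf = 4405 rad/s
X_L = ωL = 3.76 Ω
X_C = 1/(ωC) = 0.841 Ω
Parallel: admittances add. Y = 1/(jωL) + jωC
Y = (0 + j0.923) S
|Y| = 0.923 S → |Z| = 1/|Y| = 1.08 Ω, ∠Z = −∠Y = -90.0°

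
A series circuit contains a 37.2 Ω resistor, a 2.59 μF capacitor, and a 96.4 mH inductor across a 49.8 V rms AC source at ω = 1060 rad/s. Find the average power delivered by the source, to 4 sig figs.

1.317 W

X_L = ωL = 102.2 Ω
X_C = 1/(ωC) = 364.2 Ω
Net reactance X = X_L − X_C = -262.1 Ω
Z = 37.20 − j262.1 Ω
|Z| = √(37.20² + 262.1²) = 264.7 Ω
∠Z = arctan(-262.1/37.20) = -81.92°
I = V/|Z| = 188.1 mA
P = VI cos φ = 49.8 × 0.1881 × cos(-81.92°) = 1.317 W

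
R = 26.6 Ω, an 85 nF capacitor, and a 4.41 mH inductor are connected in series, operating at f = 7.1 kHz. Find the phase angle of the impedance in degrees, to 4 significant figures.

-68.34°

ω = 2πf = 44610 rad/s
X_L = ωL = 196.7 Ω
X_C = 1/(ωC) = 263.7 Ω
Net reactance X = X_L − X_C = -66.99 Ω
Z = 26.60 − j66.99 Ω
|Z| = √(26.60² + 66.99²) = 72.08 Ω
∠Z = arctan(-66.99/26.60) = -68.34°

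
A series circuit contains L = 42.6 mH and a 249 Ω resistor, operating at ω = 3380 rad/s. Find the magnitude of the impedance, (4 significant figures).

X_L = ωL = 144.0 Ω
Z = 249.0 + j144.0 Ω
|Z| = √(249.0² + 144.0²) = 287.6 Ω

287.6 Ω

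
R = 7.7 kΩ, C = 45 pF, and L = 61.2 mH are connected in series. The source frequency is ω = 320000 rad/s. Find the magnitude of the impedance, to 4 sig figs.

50450 Ω

X_L = ωL = 19580 Ω
X_C = 1/(ωC) = 69440 Ω
Net reactance X = X_L − X_C = -49860 Ω
Z = 7700 − j49860 Ω
|Z| = √(7700² + 49860²) = 50450 Ω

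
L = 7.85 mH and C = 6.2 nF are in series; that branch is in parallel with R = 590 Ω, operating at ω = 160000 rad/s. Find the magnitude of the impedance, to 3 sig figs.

229 Ω

X_L = ωL = 1260 Ω
X_C = 1/(ωC) = 1010 Ω
Branch 1: Z₁ = R = 590 Ω
Branch 2 (series LC): Z₂ = j(X_L − X_C) = j248 Ω
Parallel: Z = Z₁Z₂/(Z₁+Z₂), |Z| = 229 Ω, ∠Z = 67.2°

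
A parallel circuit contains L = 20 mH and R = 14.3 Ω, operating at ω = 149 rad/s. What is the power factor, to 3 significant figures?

X_L = ωL = 2.98 Ω
Parallel: admittances add. Y = 1/R + 1/(jωL)
Y = (0.0699 − j0.336) S
|Y| = 0.343 S → |Z| = 1/|Y| = 2.92 Ω, ∠Z = −∠Y = 78.2°
cos φ = cos(78.2°) = 0.204

0.204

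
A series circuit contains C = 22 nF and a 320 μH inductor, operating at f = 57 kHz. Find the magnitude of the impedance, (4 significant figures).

ω = 2πf = 358100 rad/s
X_L = ωL = 114.6 Ω
X_C = 1/(ωC) = 126.9 Ω
Net reactance X = X_L − X_C = -12.31 Ω
Z = − j12.31 Ω
|Z| = √(0² + 12.31²) = 12.31 Ω

12.31 Ω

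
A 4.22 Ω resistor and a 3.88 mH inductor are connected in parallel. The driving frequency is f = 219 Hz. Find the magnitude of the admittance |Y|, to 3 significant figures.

302 mS

ω = 2πf = 1376 rad/s
X_L = ωL = 5.34 Ω
Parallel: admittances add. Y = 1/R + 1/(jωL)
Y = (0.237 − j0.187) S
|Y| = 0.302 S → |Z| = 1/|Y| = 3.31 Ω, ∠Z = −∠Y = 38.3°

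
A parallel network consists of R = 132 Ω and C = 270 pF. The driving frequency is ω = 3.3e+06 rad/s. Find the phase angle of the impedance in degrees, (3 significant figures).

X_C = 1/(ωC) = 1120 Ω
Parallel: admittances add. Y = 1/R + jωC
Y = (0.00758 + j0.000891) S
|Y| = 0.00763 S → |Z| = 1/|Y| = 131 Ω, ∠Z = −∠Y = -6.71°

-6.71°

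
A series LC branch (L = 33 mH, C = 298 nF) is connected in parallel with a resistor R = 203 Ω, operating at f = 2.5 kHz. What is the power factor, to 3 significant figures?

ω = 2πf = 15710 rad/s
X_L = ωL = 518 Ω
X_C = 1/(ωC) = 214 Ω
Branch 1: Z₁ = R = 203 Ω
Branch 2 (series LC): Z₂ = j(X_L − X_C) = j305 Ω
Parallel: Z = Z₁Z₂/(Z₁+Z₂), |Z| = 169 Ω, ∠Z = 33.7°
cos φ = cos(33.7°) = 0.832

0.832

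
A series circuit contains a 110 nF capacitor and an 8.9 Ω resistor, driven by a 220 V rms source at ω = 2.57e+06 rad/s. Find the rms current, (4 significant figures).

X_C = 1/(ωC) = 3.537 Ω
Z = 8.900 − j3.537 Ω
|Z| = √(8.900² + 3.537²) = 9.577 Ω
I = V/|Z| = 220/9.577 = 22.97 A

22.97 A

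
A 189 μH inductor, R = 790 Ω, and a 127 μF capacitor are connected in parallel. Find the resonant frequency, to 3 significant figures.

1.03 kHz

ω₀ = 1/√(LC) = 1/√(0.000189 × 0.000127) = 6455 rad/s
f₀ = ω₀/(2π) = 1.03 kHz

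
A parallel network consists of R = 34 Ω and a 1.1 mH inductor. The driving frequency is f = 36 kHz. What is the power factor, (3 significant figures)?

ω = 2πf = 226200 rad/s
X_L = ωL = 249 Ω
Parallel: admittances add. Y = 1/R + 1/(jωL)
Y = (0.0294 − j0.00402) S
|Y| = 0.0297 S → |Z| = 1/|Y| = 33.7 Ω, ∠Z = −∠Y = 7.78°
cos φ = cos(7.78°) = 0.991

0.991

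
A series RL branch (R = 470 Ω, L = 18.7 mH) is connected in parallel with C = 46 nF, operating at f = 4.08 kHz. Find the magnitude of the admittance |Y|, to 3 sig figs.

1.05 mS

ω = 2πf = 25640 rad/s
X_L = ωL = 479 Ω
X_C = 1/(ωC) = 848 Ω
Branch 1 (R+jX_L): Z₁ = 470 + j479 Ω, |Z₁| = 671 Ω
Branch 2 (−jX_C): Z₂ = −j848 Ω
Parallel: Z = Z₁Z₂/(Z₁+Z₂), |Z| = 953 Ω, ∠Z = -6.33°
|Y| = 1/|Z| = 1.05 mS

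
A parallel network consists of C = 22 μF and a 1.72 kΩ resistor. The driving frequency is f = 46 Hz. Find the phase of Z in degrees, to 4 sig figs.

ω = 2πf = 289.0 rad/s
X_C = 1/(ωC) = 157.3 Ω
Parallel: admittances add. Y = 1/R + jωC
Y = (0.0005814 + j0.006359) S
|Y| = 0.006385 S → |Z| = 1/|Y| = 156.6 Ω, ∠Z = −∠Y = -84.78°

-84.78°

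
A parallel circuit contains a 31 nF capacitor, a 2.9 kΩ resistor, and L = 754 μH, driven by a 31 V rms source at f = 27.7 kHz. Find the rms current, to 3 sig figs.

69.8 mA

ω = 2πf = 174000 rad/s
X_L = ωL = 131 Ω
X_C = 1/(ωC) = 185 Ω
Parallel: admittances add. Y = 1/R + 1/(jωL) + jωC
Y = (0.000345 − j0.00222) S
|Y| = 0.00225 S → |Z| = 1/|Y| = 444 Ω, ∠Z = −∠Y = 81.2°
I = V/|Z| = 31/444 = 69.8 mA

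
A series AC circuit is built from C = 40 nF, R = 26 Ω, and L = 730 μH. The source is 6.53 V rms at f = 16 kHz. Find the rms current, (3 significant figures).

ω = 2πf = 100500 rad/s
X_L = ωL = 73.4 Ω
X_C = 1/(ωC) = 249 Ω
Net reactance X = X_L − X_C = -175 Ω
Z = 26.0 − j175 Ω
|Z| = √(26.0² + 175²) = 177 Ω
I = V/|Z| = 6.53/177 = 36.8 mA

36.8 mA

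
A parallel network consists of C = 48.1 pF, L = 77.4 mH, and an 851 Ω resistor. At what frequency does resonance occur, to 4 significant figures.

ω₀ = 1/√(LC) = 1/√(0.0774 × 4.81e-11) = 518300 rad/s
f₀ = ω₀/(2π) = 82.49 kHz

82.49 kHz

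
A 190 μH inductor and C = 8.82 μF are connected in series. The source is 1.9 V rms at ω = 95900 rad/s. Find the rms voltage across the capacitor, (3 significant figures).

X_L = ωL = 18.2 Ω
X_C = 1/(ωC) = 1.18 Ω
Net reactance X = X_L − X_C = 17.0 Ω
Z = j17.0 Ω
|Z| = √(0² + 17.0²) = 17.0 Ω
I = V/|Z| = 112 mA
V_C = I·|Z_C| = 0.112 × 1.18 = 0.132 V

0.132 V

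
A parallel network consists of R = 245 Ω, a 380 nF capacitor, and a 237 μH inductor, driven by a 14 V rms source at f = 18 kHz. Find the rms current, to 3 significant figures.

97.8 mA

ω = 2πf = 113100 rad/s
X_L = ωL = 26.8 Ω
X_C = 1/(ωC) = 23.3 Ω
Parallel: admittances add. Y = 1/R + 1/(jωL) + jωC
Y = (0.00408 + j0.00567) S
|Y| = 0.00699 S → |Z| = 1/|Y| = 143 Ω, ∠Z = −∠Y = -54.2°
I = V/|Z| = 14/143 = 97.8 mA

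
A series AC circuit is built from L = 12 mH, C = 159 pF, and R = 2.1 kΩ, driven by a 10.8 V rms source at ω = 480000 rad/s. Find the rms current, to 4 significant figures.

X_L = ωL = 5760 Ω
X_C = 1/(ωC) = 13100 Ω
Net reactance X = X_L − X_C = -7343 Ω
Z = 2100 − j7343 Ω
|Z| = √(2100² + 7343²) = 7637 Ω
I = V/|Z| = 10.8/7637 = 1.414 mA

1.414 mA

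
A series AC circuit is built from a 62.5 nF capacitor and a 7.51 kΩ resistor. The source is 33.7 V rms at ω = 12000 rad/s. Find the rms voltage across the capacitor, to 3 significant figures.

5.89 V

X_C = 1/(ωC) = 1330 Ω
Z = 7510 − j1330 Ω
|Z| = √(7510² + 1330²) = 7630 Ω
I = V/|Z| = 4.42 mA
V_C = I·|Z_C| = 0.00442 × 1330 = 5.89 V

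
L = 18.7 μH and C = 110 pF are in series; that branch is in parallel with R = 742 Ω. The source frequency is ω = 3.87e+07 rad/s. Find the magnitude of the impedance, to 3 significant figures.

X_L = ωL = 724 Ω
X_C = 1/(ωC) = 235 Ω
Branch 1: Z₁ = R = 742 Ω
Branch 2 (series LC): Z₂ = j(X_L − X_C) = j489 Ω
Parallel: Z = Z₁Z₂/(Z₁+Z₂), |Z| = 408 Ω, ∠Z = 56.6°

408 Ω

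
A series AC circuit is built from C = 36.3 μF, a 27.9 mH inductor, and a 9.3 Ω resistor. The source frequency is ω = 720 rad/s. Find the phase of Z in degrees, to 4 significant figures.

-62.90°

X_L = ωL = 20.09 Ω
X_C = 1/(ωC) = 38.26 Ω
Net reactance X = X_L − X_C = -18.17 Ω
Z = 9.300 − j18.17 Ω
|Z| = √(9.300² + 18.17²) = 20.41 Ω
∠Z = arctan(-18.17/9.300) = -62.90°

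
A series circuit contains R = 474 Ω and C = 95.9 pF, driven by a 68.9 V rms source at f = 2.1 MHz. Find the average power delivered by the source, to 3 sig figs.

ω = 2πf = 1.319e+07 rad/s
X_C = 1/(ωC) = 790 Ω
Z = 474 − j790 Ω
|Z| = √(474² + 790²) = 922 Ω
∠Z = arctan(-790/474) = -59.0°
I = V/|Z| = 74.8 mA
P = VI cos φ = 68.9 × 0.0748 × cos(-59.0°) = 2.65 W

2.65 W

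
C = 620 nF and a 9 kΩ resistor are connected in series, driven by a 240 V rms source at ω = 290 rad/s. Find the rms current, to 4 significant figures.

22.68 mA

X_C = 1/(ωC) = 5562 Ω
Z = 9000 − j5562 Ω
|Z| = √(9000² + 5562²) = 10580 Ω
I = V/|Z| = 240/10580 = 22.68 mA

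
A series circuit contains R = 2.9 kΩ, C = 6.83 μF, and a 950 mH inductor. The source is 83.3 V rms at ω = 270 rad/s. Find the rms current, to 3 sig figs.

28.6 mA

X_L = ωL = 256 Ω
X_C = 1/(ωC) = 542 Ω
Net reactance X = X_L − X_C = -286 Ω
Z = 2900 − j286 Ω
|Z| = √(2900² + 286²) = 2910 Ω
I = V/|Z| = 83.3/2910 = 28.6 mA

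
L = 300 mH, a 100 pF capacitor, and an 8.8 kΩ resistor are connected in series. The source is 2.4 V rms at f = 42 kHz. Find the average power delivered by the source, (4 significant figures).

28.46 μW

ω = 2πf = 263900 rad/s
X_L = ωL = 79170 Ω
X_C = 1/(ωC) = 37890 Ω
Net reactance X = X_L − X_C = 41270 Ω
Z = 8800 + j41270 Ω
|Z| = √(8800² + 41270²) = 42200 Ω
∠Z = arctan(41270/8800) = 77.96°
I = V/|Z| = 56.87 μA
P = VI cos φ = 2.4 × 5.687e-05 × cos(77.96°) = 28.46 μW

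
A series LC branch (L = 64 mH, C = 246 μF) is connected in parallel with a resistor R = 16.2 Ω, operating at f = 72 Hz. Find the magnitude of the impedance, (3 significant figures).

12.6 Ω

ω = 2πf = 452.4 rad/s
X_L = ωL = 29.0 Ω
X_C = 1/(ωC) = 8.99 Ω
Branch 1: Z₁ = R = 16.2 Ω
Branch 2 (series LC): Z₂ = j(X_L − X_C) = j20.0 Ω
Parallel: Z = Z₁Z₂/(Z₁+Z₂), |Z| = 12.6 Ω, ∠Z = 39.1°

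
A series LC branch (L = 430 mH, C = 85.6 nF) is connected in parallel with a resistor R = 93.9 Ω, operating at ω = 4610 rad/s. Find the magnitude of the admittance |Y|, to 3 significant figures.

X_L = ωL = 1980 Ω
X_C = 1/(ωC) = 2530 Ω
Branch 1: Z₁ = R = 93.9 Ω
Branch 2 (series LC): Z₂ = j(X_L − X_C) = −j552 Ω
Parallel: Z = Z₁Z₂/(Z₁+Z₂), |Z| = 92.6 Ω, ∠Z = -9.66°
|Y| = 1/|Z| = 10.8 mS

10.8 mS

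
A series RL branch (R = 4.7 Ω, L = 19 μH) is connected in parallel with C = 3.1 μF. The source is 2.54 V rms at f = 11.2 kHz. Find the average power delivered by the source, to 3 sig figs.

ω = 2πf = 70370 rad/s
X_L = ωL = 1.34 Ω
X_C = 1/(ωC) = 4.58 Ω
Branch 1 (R+jX_L): Z₁ = 4.70 + j1.34 Ω, |Z₁| = 4.89 Ω
Branch 2 (−jX_C): Z₂ = −j4.58 Ω
Parallel: Z = Z₁Z₂/(Z₁+Z₂), |Z| = 3.92 Ω, ∠Z = -39.5°
I = V/|Z| = 648 mA
P = VI cos φ = 2.54 × 0.648 × cos(-39.5°) = 1.27 W

1.27 W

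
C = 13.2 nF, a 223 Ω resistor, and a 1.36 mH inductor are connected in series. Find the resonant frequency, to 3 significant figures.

37.6 kHz

ω₀ = 1/√(LC) = 1/√(0.00136 × 1.32e-08) = 236000 rad/s
f₀ = ω₀/(2π) = 37.6 kHz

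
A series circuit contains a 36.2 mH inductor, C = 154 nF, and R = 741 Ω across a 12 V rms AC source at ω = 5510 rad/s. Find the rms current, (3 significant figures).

9.77 mA

X_L = ωL = 199 Ω
X_C = 1/(ωC) = 1180 Ω
Net reactance X = X_L − X_C = -979 Ω
Z = 741 − j979 Ω
|Z| = √(741² + 979²) = 1230 Ω
I = V/|Z| = 12/1230 = 9.77 mA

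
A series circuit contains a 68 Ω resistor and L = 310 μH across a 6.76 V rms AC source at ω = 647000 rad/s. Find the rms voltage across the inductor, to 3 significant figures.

X_L = ωL = 201 Ω
Z = 68.0 + j201 Ω
|Z| = √(68.0² + 201²) = 212 Ω
I = V/|Z| = 31.9 mA
V_L = I·|Z_L| = 0.0319 × 201 = 6.40 V

6.40 V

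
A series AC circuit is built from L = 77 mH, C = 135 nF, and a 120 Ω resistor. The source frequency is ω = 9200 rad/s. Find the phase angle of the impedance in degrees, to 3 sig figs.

X_L = ωL = 708 Ω
X_C = 1/(ωC) = 805 Ω
Net reactance X = X_L − X_C = -96.8 Ω
Z = 120 − j96.8 Ω
|Z| = √(120² + 96.8²) = 154 Ω
∠Z = arctan(-96.8/120) = -38.9°

-38.9°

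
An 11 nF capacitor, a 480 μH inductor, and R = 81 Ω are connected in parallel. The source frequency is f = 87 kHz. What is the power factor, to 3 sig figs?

ω = 2πf = 546600 rad/s
X_L = ωL = 262 Ω
X_C = 1/(ωC) = 166 Ω
Parallel: admittances add. Y = 1/R + 1/(jωL) + jωC
Y = (0.0123 + j0.00220) S
|Y| = 0.0125 S → |Z| = 1/|Y| = 79.7 Ω, ∠Z = −∠Y = -10.1°
cos φ = cos(-10.1°) = 0.984

0.984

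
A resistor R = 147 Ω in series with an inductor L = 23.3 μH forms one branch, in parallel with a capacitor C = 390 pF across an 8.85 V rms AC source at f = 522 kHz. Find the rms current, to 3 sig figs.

49.2 mA

ω = 2πf = 3.28e+06 rad/s
X_L = ωL = 76.4 Ω
X_C = 1/(ωC) = 782 Ω
Branch 1 (R+jX_L): Z₁ = 147 + j76.4 Ω, |Z₁| = 166 Ω
Branch 2 (−jX_C): Z₂ = −j782 Ω
Parallel: Z = Z₁Z₂/(Z₁+Z₂), |Z| = 180 Ω, ∠Z = 15.7°
I = V/|Z| = 8.85/180 = 49.2 mA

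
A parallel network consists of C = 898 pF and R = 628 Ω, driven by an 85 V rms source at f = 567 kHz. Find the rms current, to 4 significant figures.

ω = 2πf = 3.563e+06 rad/s
X_C = 1/(ωC) = 312.6 Ω
Parallel: admittances add. Y = 1/R + jωC
Y = (0.001592 + j0.003199) S
|Y| = 0.003574 S → |Z| = 1/|Y| = 279.8 Ω, ∠Z = −∠Y = -63.54°
I = V/|Z| = 85/279.8 = 303.8 mA

303.8 mA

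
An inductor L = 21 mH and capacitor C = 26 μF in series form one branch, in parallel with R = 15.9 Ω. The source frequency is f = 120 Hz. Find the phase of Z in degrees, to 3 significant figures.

-24.3°

ω = 2πf = 754.0 rad/s
X_L = ωL = 15.8 Ω
X_C = 1/(ωC) = 51.0 Ω
Branch 1: Z₁ = R = 15.9 Ω
Branch 2 (series LC): Z₂ = j(X_L − X_C) = −j35.2 Ω
Parallel: Z = Z₁Z₂/(Z₁+Z₂), |Z| = 14.5 Ω, ∠Z = -24.3°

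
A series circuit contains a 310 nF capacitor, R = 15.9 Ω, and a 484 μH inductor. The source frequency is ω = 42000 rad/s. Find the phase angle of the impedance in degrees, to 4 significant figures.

-74.28°

X_L = ωL = 20.33 Ω
X_C = 1/(ωC) = 76.80 Ω
Net reactance X = X_L − X_C = -56.48 Ω
Z = 15.90 − j56.48 Ω
|Z| = √(15.90² + 56.48²) = 58.67 Ω
∠Z = arctan(-56.48/15.90) = -74.28°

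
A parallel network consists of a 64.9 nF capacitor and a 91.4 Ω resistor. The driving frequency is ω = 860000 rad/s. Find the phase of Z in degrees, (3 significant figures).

-78.9°

X_C = 1/(ωC) = 17.9 Ω
Parallel: admittances add. Y = 1/R + jωC
Y = (0.0109 + j0.0558) S
|Y| = 0.0569 S → |Z| = 1/|Y| = 17.6 Ω, ∠Z = −∠Y = -78.9°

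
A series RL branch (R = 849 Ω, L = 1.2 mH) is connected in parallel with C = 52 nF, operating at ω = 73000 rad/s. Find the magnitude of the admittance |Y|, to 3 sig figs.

3.86 mS

X_L = ωL = 87.6 Ω
X_C = 1/(ωC) = 263 Ω
Branch 1 (R+jX_L): Z₁ = 849 + j87.6 Ω, |Z₁| = 854 Ω
Branch 2 (−jX_C): Z₂ = −j263 Ω
Parallel: Z = Z₁Z₂/(Z₁+Z₂), |Z| = 259 Ω, ∠Z = -72.4°
|Y| = 1/|Z| = 3.86 mS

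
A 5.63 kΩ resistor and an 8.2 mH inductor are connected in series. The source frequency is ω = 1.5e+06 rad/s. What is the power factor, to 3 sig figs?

X_L = ωL = 12300 Ω
Z = 5630 + j12300 Ω
|Z| = √(5630² + 12300²) = 13500 Ω
∠Z = arctan(12300/5630) = 65.4°
cos φ = cos(65.4°) = 0.416

0.416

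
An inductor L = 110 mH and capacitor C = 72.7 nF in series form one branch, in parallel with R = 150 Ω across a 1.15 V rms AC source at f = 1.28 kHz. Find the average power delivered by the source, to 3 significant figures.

8.82 mW

ω = 2πf = 8042 rad/s
X_L = ωL = 885 Ω
X_C = 1/(ωC) = 1710 Ω
Branch 1: Z₁ = R = 150 Ω
Branch 2 (series LC): Z₂ = j(X_L − X_C) = −j826 Ω
Parallel: Z = Z₁Z₂/(Z₁+Z₂), |Z| = 148 Ω, ∠Z = -10.3°
I = V/|Z| = 7.79 mA
P = VI cos φ = 1.15 × 0.00779 × cos(-10.3°) = 8.82 mW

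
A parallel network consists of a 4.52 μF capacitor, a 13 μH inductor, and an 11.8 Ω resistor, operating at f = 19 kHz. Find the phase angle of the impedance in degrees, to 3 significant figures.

ω = 2πf = 119400 rad/s
X_L = ωL = 1.55 Ω
X_C = 1/(ωC) = 1.85 Ω
Parallel: admittances add. Y = 1/R + 1/(jωL) + jωC
Y = (0.0847 − j0.105) S
|Y| = 0.135 S → |Z| = 1/|Y| = 7.42 Ω, ∠Z = −∠Y = 51.0°

51.0°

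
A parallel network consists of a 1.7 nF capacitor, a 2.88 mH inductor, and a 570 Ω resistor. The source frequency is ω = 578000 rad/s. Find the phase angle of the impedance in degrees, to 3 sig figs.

-12.3°

X_L = ωL = 1660 Ω
X_C = 1/(ωC) = 1020 Ω
Parallel: admittances add. Y = 1/R + 1/(jωL) + jωC
Y = (0.00175 + j0.000382) S
|Y| = 0.00180 S → |Z| = 1/|Y| = 557 Ω, ∠Z = −∠Y = -12.3°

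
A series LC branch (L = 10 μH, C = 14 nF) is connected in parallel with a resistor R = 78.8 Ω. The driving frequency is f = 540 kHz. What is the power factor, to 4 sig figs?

ω = 2πf = 3.393e+06 rad/s
X_L = ωL = 33.93 Ω
X_C = 1/(ωC) = 21.05 Ω
Branch 1: Z₁ = R = 78.80 Ω
Branch 2 (series LC): Z₂ = j(X_L − X_C) = j12.88 Ω
Parallel: Z = Z₁Z₂/(Z₁+Z₂), |Z| = 12.71 Ω, ∠Z = 80.72°
cos φ = cos(80.72°) = 0.1613

0.1613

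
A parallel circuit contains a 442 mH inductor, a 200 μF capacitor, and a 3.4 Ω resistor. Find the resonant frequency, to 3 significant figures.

16.9 Hz

ω₀ = 1/√(LC) = 1/√(0.442 × 0.0002) = 106.4 rad/s
f₀ = ω₀/(2π) = 16.9 Hz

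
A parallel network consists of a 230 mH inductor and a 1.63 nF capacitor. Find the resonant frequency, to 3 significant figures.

ω₀ = 1/√(LC) = 1/√(0.23 × 1.63e-09) = 51650 rad/s
f₀ = ω₀/(2π) = 8.22 kHz

8.22 kHz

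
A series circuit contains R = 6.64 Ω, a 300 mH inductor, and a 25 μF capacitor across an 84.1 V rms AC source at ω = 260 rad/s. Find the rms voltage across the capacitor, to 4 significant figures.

169.9 V

X_L = ωL = 78.00 Ω
X_C = 1/(ωC) = 153.8 Ω
Net reactance X = X_L − X_C = -75.85 Ω
Z = 6.640 − j75.85 Ω
|Z| = √(6.640² + 75.85²) = 76.14 Ω
I = V/|Z| = 1.105 A
V_C = I·|Z_C| = 1.105 × 153.8 = 169.9 V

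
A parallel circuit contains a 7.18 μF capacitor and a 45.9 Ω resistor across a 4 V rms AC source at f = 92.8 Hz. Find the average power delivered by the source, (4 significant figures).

348.6 mW

ω = 2πf = 583.1 rad/s
X_C = 1/(ωC) = 238.9 Ω
Parallel: admittances add. Y = 1/R + jωC
Y = (0.02179 + j0.004187) S
|Y| = 0.02219 S → |Z| = 1/|Y| = 45.08 Ω, ∠Z = −∠Y = -10.88°
I = V/|Z| = 88.74 mA
P = VI cos φ = 4 × 0.08874 × cos(-10.88°) = 348.6 mW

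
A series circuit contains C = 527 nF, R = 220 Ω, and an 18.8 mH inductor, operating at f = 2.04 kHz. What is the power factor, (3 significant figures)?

ω = 2πf = 12820 rad/s
X_L = ωL = 241 Ω
X_C = 1/(ωC) = 148 Ω
Net reactance X = X_L − X_C = 92.9 Ω
Z = 220 + j92.9 Ω
|Z| = √(220² + 92.9²) = 239 Ω
∠Z = arctan(92.9/220) = 22.9°
cos φ = cos(22.9°) = 0.921

0.921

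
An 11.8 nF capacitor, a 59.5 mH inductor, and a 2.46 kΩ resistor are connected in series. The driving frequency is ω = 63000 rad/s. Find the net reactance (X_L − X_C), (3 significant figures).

2400 Ω

X_L = ωL = 3750 Ω
X_C = 1/(ωC) = 1350 Ω
X = 3750 − 1350 = 2400 Ω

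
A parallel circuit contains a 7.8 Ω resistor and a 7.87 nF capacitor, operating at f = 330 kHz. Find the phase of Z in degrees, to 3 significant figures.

ω = 2πf = 2.073e+06 rad/s
X_C = 1/(ωC) = 61.3 Ω
Parallel: admittances add. Y = 1/R + jωC
Y = (0.128 + j0.0163) S
|Y| = 0.129 S → |Z| = 1/|Y| = 7.74 Ω, ∠Z = −∠Y = -7.25°

-7.25°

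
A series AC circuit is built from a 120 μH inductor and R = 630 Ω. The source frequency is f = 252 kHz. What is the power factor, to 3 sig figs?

0.957

ω = 2πf = 1.583e+06 rad/s
X_L = ωL = 190 Ω
Z = 630 + j190 Ω
|Z| = √(630² + 190²) = 658 Ω
∠Z = arctan(190/630) = 16.8°
cos φ = cos(16.8°) = 0.957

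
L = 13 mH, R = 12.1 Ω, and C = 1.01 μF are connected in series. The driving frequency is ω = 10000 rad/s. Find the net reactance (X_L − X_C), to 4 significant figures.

X_L = ωL = 130.0 Ω
X_C = 1/(ωC) = 99.01 Ω
X = 130.0 − 99.01 = 30.99 Ω

30.99 Ω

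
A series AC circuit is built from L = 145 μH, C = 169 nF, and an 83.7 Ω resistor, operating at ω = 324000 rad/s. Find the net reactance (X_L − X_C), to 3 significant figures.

X_L = ωL = 47.0 Ω
X_C = 1/(ωC) = 18.3 Ω
X = 47.0 − 18.3 = 28.7 Ω

28.7 Ω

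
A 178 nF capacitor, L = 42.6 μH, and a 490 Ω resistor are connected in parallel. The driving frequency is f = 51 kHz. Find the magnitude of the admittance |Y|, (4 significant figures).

16.34 mS

ω = 2πf = 320400 rad/s
X_L = ωL = 13.65 Ω
X_C = 1/(ωC) = 17.53 Ω
Parallel: admittances add. Y = 1/R + 1/(jωL) + jωC
Y = (0.002041 − j0.01622) S
|Y| = 0.01634 S → |Z| = 1/|Y| = 61.18 Ω, ∠Z = −∠Y = 82.83°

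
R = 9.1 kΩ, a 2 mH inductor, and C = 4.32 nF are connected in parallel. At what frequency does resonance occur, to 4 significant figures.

54.15 kHz

ω₀ = 1/√(LC) = 1/√(0.002 × 4.32e-09) = 340200 rad/s
f₀ = ω₀/(2π) = 54.15 kHz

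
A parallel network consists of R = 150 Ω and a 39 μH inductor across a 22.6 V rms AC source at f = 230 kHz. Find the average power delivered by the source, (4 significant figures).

3.405 W

ω = 2πf = 1.445e+06 rad/s
X_L = ωL = 56.36 Ω
Parallel: admittances add. Y = 1/R + 1/(jωL)
Y = (0.006667 − j0.01774) S
|Y| = 0.01895 S → |Z| = 1/|Y| = 52.76 Ω, ∠Z = −∠Y = 69.41°
I = V/|Z| = 428.4 mA
P = VI cos φ = 22.6 × 0.4284 × cos(69.41°) = 3.405 W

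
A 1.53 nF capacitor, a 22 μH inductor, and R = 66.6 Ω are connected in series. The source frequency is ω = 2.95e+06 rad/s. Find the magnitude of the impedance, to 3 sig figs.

X_L = ωL = 64.9 Ω
X_C = 1/(ωC) = 222 Ω
Net reactance X = X_L − X_C = -157 Ω
Z = 66.6 − j157 Ω
|Z| = √(66.6² + 157²) = 170 Ω

170 Ω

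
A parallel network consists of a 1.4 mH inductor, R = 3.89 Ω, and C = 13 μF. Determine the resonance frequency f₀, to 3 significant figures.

1.18 kHz

ω₀ = 1/√(LC) = 1/√(0.0014 × 1.3e-05) = 7412 rad/s
f₀ = ω₀/(2π) = 1.18 kHz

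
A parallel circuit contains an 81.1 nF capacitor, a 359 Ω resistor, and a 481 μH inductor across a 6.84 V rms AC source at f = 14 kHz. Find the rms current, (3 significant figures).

114 mA

ω = 2πf = 87960 rad/s
X_L = ωL = 42.3 Ω
X_C = 1/(ωC) = 140 Ω
Parallel: admittances add. Y = 1/R + 1/(jωL) + jωC
Y = (0.00279 − j0.0165) S
|Y| = 0.0167 S → |Z| = 1/|Y| = 59.8 Ω, ∠Z = −∠Y = 80.4°
I = V/|Z| = 6.84/59.8 = 114 mA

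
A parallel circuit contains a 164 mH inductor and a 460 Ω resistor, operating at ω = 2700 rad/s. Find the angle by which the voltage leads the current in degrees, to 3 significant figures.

X_L = ωL = 443 Ω
Parallel: admittances add. Y = 1/R + 1/(jωL)
Y = (0.00217 − j0.00226) S
|Y| = 0.00313 S → |Z| = 1/|Y| = 319 Ω, ∠Z = −∠Y = 46.1°

46.1°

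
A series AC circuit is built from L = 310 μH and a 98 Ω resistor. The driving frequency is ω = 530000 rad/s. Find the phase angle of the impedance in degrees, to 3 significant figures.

X_L = ωL = 164 Ω
Z = 98.0 + j164 Ω
|Z| = √(98.0² + 164²) = 191 Ω
∠Z = arctan(164/98.0) = 59.2°

59.2°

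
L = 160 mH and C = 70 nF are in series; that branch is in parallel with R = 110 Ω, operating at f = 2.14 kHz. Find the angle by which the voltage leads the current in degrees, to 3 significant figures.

ω = 2πf = 13450 rad/s
X_L = ωL = 2150 Ω
X_C = 1/(ωC) = 1060 Ω
Branch 1: Z₁ = R = 110 Ω
Branch 2 (series LC): Z₂ = j(X_L − X_C) = j1090 Ω
Parallel: Z = Z₁Z₂/(Z₁+Z₂), |Z| = 109 Ω, ∠Z = 5.77°

5.77°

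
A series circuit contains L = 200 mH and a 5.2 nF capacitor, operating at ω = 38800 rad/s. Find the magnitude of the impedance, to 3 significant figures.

X_L = ωL = 7760 Ω
X_C = 1/(ωC) = 4960 Ω
Net reactance X = X_L − X_C = 2800 Ω
Z = j2800 Ω
|Z| = √(0² + 2800²) = 2800 Ω

2800 Ω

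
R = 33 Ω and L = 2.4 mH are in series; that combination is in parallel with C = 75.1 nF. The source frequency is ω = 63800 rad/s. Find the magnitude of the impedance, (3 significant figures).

506 Ω

X_L = ωL = 153 Ω
X_C = 1/(ωC) = 209 Ω
Branch 1 (R+jX_L): Z₁ = 33.0 + j153 Ω, |Z₁| = 157 Ω
Branch 2 (−jX_C): Z₂ = −j209 Ω
Parallel: Z = Z₁Z₂/(Z₁+Z₂), |Z| = 506 Ω, ∠Z = 47.1°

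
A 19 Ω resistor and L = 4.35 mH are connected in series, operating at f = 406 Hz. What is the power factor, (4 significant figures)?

0.8635

ω = 2πf = 2551 rad/s
X_L = ωL = 11.10 Ω
Z = 19.00 + j11.10 Ω
|Z| = √(19.00² + 11.10²) = 22.00 Ω
∠Z = arctan(11.10/19.00) = 30.29°
cos φ = cos(30.29°) = 0.8635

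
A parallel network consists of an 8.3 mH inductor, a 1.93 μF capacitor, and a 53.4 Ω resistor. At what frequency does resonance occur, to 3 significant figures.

ω₀ = 1/√(LC) = 1/√(0.0083 × 1.93e-06) = 7901 rad/s
f₀ = ω₀/(2π) = 1.26 kHz

1.26 kHz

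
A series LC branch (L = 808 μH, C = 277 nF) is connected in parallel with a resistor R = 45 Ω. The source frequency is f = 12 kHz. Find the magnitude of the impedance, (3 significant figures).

ω = 2πf = 75400 rad/s
X_L = ωL = 60.9 Ω
X_C = 1/(ωC) = 47.9 Ω
Branch 1: Z₁ = R = 45.0 Ω
Branch 2 (series LC): Z₂ = j(X_L − X_C) = j13.0 Ω
Parallel: Z = Z₁Z₂/(Z₁+Z₂), |Z| = 12.5 Ω, ∠Z = 73.8°

12.5 Ω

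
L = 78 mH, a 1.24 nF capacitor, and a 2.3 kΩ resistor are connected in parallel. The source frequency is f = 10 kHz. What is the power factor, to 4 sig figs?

0.9604

ω = 2πf = 62830 rad/s
X_L = ωL = 4901 Ω
X_C = 1/(ωC) = 12840 Ω
Parallel: admittances add. Y = 1/R + 1/(jωL) + jωC
Y = (0.0004348 − j0.0001261) S
|Y| = 0.0004527 S → |Z| = 1/|Y| = 2209 Ω, ∠Z = −∠Y = 16.18°
cos φ = cos(16.18°) = 0.9604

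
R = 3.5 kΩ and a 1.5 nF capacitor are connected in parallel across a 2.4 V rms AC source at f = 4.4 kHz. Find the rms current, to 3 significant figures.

ω = 2πf = 27650 rad/s
X_C = 1/(ωC) = 24100 Ω
Parallel: admittances add. Y = 1/R + jωC
Y = (0.000286 + j4.15e-05) S
|Y| = 0.000289 S → |Z| = 1/|Y| = 3460 Ω, ∠Z = −∠Y = -8.26°
I = V/|Z| = 2.4/3460 = 693 μA

693 μA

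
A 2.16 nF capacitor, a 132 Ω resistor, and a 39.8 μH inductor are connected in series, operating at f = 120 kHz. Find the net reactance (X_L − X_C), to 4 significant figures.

ω = 2πf = 754000 rad/s
X_L = ωL = 30.01 Ω
X_C = 1/(ωC) = 614.0 Ω
X = 30.01 − 614.0 = -584.0 Ω

-584.0 Ω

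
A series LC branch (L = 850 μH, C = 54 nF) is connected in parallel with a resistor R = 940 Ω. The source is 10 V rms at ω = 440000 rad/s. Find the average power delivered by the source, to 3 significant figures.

X_L = ωL = 374 Ω
X_C = 1/(ωC) = 42.1 Ω
Branch 1: Z₁ = R = 940 Ω
Branch 2 (series LC): Z₂ = j(X_L − X_C) = j332 Ω
Parallel: Z = Z₁Z₂/(Z₁+Z₂), |Z| = 313 Ω, ∠Z = 70.6°
I = V/|Z| = 32.0 mA
P = VI cos φ = 10 × 0.0320 × cos(70.6°) = 106 mW

106 mW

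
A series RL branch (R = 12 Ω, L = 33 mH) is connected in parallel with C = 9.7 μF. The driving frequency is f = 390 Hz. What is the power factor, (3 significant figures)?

ω = 2πf = 2450 rad/s
X_L = ωL = 80.9 Ω
X_C = 1/(ωC) = 42.1 Ω
Branch 1 (R+jX_L): Z₁ = 12.0 + j80.9 Ω, |Z₁| = 81.8 Ω
Branch 2 (−jX_C): Z₂ = −j42.1 Ω
Parallel: Z = Z₁Z₂/(Z₁+Z₂), |Z| = 84.7 Ω, ∠Z = -81.3°
cos φ = cos(-81.3°) = 0.152

0.152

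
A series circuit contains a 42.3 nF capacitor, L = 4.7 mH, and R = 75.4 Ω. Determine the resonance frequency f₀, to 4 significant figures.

ω₀ = 1/√(LC) = 1/√(0.0047 × 4.23e-08) = 70920 rad/s
f₀ = ω₀/(2π) = 11.29 kHz

11.29 kHz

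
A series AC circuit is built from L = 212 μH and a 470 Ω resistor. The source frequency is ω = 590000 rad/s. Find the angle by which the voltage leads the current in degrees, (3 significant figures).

14.9°

X_L = ωL = 125 Ω
Z = 470 + j125 Ω
|Z| = √(470² + 125²) = 486 Ω
∠Z = arctan(125/470) = 14.9°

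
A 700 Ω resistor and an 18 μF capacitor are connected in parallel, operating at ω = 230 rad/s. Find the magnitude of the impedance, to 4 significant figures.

228.3 Ω

X_C = 1/(ωC) = 241.5 Ω
Parallel: admittances add. Y = 1/R + jωC
Y = (0.001429 + j0.004140) S
|Y| = 0.004380 S → |Z| = 1/|Y| = 228.3 Ω, ∠Z = −∠Y = -70.96°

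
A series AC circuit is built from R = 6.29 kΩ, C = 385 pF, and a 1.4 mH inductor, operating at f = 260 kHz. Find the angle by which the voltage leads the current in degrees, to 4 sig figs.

ω = 2πf = 1.634e+06 rad/s
X_L = ωL = 2287 Ω
X_C = 1/(ωC) = 1590 Ω
Net reactance X = X_L − X_C = 697.1 Ω
Z = 6290 + j697.1 Ω
|Z| = √(6290² + 697.1²) = 6329 Ω
∠Z = arctan(697.1/6290) = 6.324°

6.324°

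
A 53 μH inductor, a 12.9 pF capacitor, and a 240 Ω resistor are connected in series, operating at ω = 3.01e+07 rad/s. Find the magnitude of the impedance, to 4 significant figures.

X_L = ωL = 1595 Ω
X_C = 1/(ωC) = 2575 Ω
Net reactance X = X_L − X_C = -980.1 Ω
Z = 240.0 − j980.1 Ω
|Z| = √(240.0² + 980.1²) = 1009 Ω

1009 Ω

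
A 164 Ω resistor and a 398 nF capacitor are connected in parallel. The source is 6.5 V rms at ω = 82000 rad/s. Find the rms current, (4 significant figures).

215.8 mA

X_C = 1/(ωC) = 30.64 Ω
Parallel: admittances add. Y = 1/R + jωC
Y = (0.006098 + j0.03264) S
|Y| = 0.03320 S → |Z| = 1/|Y| = 30.12 Ω, ∠Z = −∠Y = -79.42°
I = V/|Z| = 6.5/30.12 = 215.8 mA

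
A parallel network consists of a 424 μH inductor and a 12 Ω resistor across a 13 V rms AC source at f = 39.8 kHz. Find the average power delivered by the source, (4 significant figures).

14.08 W

ω = 2πf = 250100 rad/s
X_L = ωL = 106.0 Ω
Parallel: admittances add. Y = 1/R + 1/(jωL)
Y = (0.08333 − j0.009431) S
|Y| = 0.08387 S → |Z| = 1/|Y| = 11.92 Ω, ∠Z = −∠Y = 6.457°
I = V/|Z| = 1.090 A
P = VI cos φ = 13 × 1.090 × cos(6.457°) = 14.08 W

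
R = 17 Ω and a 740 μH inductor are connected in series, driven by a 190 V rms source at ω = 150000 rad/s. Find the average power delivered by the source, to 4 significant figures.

X_L = ωL = 111.0 Ω
Z = 17.00 + j111.0 Ω
|Z| = √(17.00² + 111.0²) = 112.3 Ω
∠Z = arctan(111.0/17.00) = 81.29°
I = V/|Z| = 1.692 A
P = VI cos φ = 190 × 1.692 × cos(81.29°) = 48.67 W

48.67 W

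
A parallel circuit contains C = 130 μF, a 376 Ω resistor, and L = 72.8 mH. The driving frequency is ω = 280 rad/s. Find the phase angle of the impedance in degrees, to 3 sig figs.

X_L = ωL = 20.4 Ω
X_C = 1/(ωC) = 27.5 Ω
Parallel: admittances add. Y = 1/R + 1/(jωL) + jωC
Y = (0.00266 − j0.0127) S
|Y| = 0.0129 S → |Z| = 1/|Y| = 77.3 Ω, ∠Z = −∠Y = 78.1°

78.1°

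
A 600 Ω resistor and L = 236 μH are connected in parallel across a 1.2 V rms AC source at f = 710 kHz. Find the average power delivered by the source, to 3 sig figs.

ω = 2πf = 4.461e+06 rad/s
X_L = ωL = 1050 Ω
Parallel: admittances add. Y = 1/R + 1/(jωL)
Y = (0.00167 − j0.000950) S
|Y| = 0.00192 S → |Z| = 1/|Y| = 521 Ω, ∠Z = −∠Y = 29.7°
I = V/|Z| = 2.30 mA
P = VI cos φ = 1.2 × 0.00230 × cos(29.7°) = 2.40 mW

2.40 mW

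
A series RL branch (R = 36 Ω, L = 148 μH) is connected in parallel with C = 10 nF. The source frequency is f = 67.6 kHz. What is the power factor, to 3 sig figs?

0.664

ω = 2πf = 424700 rad/s
X_L = ωL = 62.9 Ω
X_C = 1/(ωC) = 235 Ω
Branch 1 (R+jX_L): Z₁ = 36.0 + j62.9 Ω, |Z₁| = 72.4 Ω
Branch 2 (−jX_C): Z₂ = −j235 Ω
Parallel: Z = Z₁Z₂/(Z₁+Z₂), |Z| = 96.7 Ω, ∠Z = 48.4°
cos φ = cos(48.4°) = 0.664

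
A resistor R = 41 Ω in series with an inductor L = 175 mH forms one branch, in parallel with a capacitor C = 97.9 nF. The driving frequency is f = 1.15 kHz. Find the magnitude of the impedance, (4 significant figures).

11560 Ω

ω = 2πf = 7226 rad/s
X_L = ωL = 1264 Ω
X_C = 1/(ωC) = 1414 Ω
Branch 1 (R+jX_L): Z₁ = 41.00 + j1264 Ω, |Z₁| = 1265 Ω
Branch 2 (−jX_C): Z₂ = −j1414 Ω
Parallel: Z = Z₁Z₂/(Z₁+Z₂), |Z| = 11560 Ω, ∠Z = 72.77°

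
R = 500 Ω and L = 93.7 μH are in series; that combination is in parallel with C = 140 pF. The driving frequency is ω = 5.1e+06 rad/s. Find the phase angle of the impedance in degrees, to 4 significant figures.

15.25°

X_L = ωL = 477.9 Ω
X_C = 1/(ωC) = 1401 Ω
Branch 1 (R+jX_L): Z₁ = 500.0 + j477.9 Ω, |Z₁| = 691.6 Ω
Branch 2 (−jX_C): Z₂ = −j1401 Ω
Parallel: Z = Z₁Z₂/(Z₁+Z₂), |Z| = 923.0 Ω, ∠Z = 15.25°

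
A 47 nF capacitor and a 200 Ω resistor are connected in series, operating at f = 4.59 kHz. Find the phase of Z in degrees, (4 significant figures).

-74.83°

ω = 2πf = 28840 rad/s
X_C = 1/(ωC) = 737.8 Ω
Z = 200.0 − j737.8 Ω
|Z| = √(200.0² + 737.8²) = 764.4 Ω
∠Z = arctan(-737.8/200.0) = -74.83°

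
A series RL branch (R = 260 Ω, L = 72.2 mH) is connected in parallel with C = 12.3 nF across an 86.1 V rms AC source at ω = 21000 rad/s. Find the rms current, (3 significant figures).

X_L = ωL = 1520 Ω
X_C = 1/(ωC) = 3870 Ω
Branch 1 (R+jX_L): Z₁ = 260 + j1520 Ω, |Z₁| = 1540 Ω
Branch 2 (−jX_C): Z₂ = −j3870 Ω
Parallel: Z = Z₁Z₂/(Z₁+Z₂), |Z| = 2510 Ω, ∠Z = 74.0°
I = V/|Z| = 86.1/2510 = 34.3 mA

34.3 mA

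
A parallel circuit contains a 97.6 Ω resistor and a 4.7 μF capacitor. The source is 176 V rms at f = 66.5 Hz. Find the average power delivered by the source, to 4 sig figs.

317.4 W

ω = 2πf = 417.8 rad/s
X_C = 1/(ωC) = 509.2 Ω
Parallel: admittances add. Y = 1/R + jωC
Y = (0.01025 + j0.001964) S
|Y| = 0.01043 S → |Z| = 1/|Y| = 95.86 Ω, ∠Z = −∠Y = -10.85°
I = V/|Z| = 1.836 A
P = VI cos φ = 176 × 1.836 × cos(-10.85°) = 317.4 W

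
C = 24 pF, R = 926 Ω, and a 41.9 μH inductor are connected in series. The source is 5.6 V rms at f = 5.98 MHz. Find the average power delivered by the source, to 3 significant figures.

27.0 mW

ω = 2πf = 3.757e+07 rad/s
X_L = ωL = 1570 Ω
X_C = 1/(ωC) = 1110 Ω
Net reactance X = X_L − X_C = 465 Ω
Z = 926 + j465 Ω
|Z| = √(926² + 465²) = 1040 Ω
∠Z = arctan(465/926) = 26.7°
I = V/|Z| = 5.40 mA
P = VI cos φ = 5.6 × 0.00540 × cos(26.7°) = 27.0 mW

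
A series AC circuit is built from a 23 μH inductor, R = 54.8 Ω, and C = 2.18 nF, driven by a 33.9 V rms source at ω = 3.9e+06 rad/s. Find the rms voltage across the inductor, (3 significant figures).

49.4 V

X_L = ωL = 89.7 Ω
X_C = 1/(ωC) = 118 Ω
Net reactance X = X_L − X_C = -27.9 Ω
Z = 54.8 − j27.9 Ω
|Z| = √(54.8² + 27.9²) = 61.5 Ω
I = V/|Z| = 551 mA
V_L = I·|Z_L| = 0.551 × 89.7 = 49.4 V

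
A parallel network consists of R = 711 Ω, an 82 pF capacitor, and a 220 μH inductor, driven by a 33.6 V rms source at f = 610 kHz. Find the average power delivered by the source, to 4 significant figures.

ω = 2πf = 3.833e+06 rad/s
X_L = ωL = 843.2 Ω
X_C = 1/(ωC) = 3182 Ω
Parallel: admittances add. Y = 1/R + 1/(jωL) + jωC
Y = (0.001406 − j0.0008717) S
|Y| = 0.001655 S → |Z| = 1/|Y| = 604.3 Ω, ∠Z = −∠Y = 31.79°
I = V/|Z| = 55.60 mA
P = VI cos φ = 33.6 × 0.05560 × cos(31.79°) = 1.588 W

1.588 W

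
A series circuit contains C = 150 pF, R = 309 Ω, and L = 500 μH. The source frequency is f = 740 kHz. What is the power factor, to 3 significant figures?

ω = 2πf = 4.65e+06 rad/s
X_L = ωL = 2320 Ω
X_C = 1/(ωC) = 1430 Ω
Net reactance X = X_L − X_C = 891 Ω
Z = 309 + j891 Ω
|Z| = √(309² + 891²) = 943 Ω
∠Z = arctan(891/309) = 70.9°
cos φ = cos(70.9°) = 0.328

0.328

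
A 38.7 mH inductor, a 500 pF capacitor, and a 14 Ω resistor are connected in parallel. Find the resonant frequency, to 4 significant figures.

ω₀ = 1/√(LC) = 1/√(0.0387 × 5e-10) = 227300 rad/s
f₀ = ω₀/(2π) = 36.18 kHz

36.18 kHz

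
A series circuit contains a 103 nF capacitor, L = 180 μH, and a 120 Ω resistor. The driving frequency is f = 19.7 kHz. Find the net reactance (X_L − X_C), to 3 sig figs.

-56.2 Ω

ω = 2πf = 123800 rad/s
X_L = ωL = 22.3 Ω
X_C = 1/(ωC) = 78.4 Ω
X = 22.3 − 78.4 = -56.2 Ω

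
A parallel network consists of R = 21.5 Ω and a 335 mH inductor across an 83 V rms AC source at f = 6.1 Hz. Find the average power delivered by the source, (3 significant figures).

ω = 2πf = 38.33 rad/s
X_L = ωL = 12.8 Ω
Parallel: admittances add. Y = 1/R + 1/(jωL)
Y = (0.0465 − j0.0779) S
|Y| = 0.0907 S → |Z| = 1/|Y| = 11.0 Ω, ∠Z = −∠Y = 59.2°
I = V/|Z| = 7.53 A
P = VI cos φ = 83 × 7.53 × cos(59.2°) = 320 W

320 W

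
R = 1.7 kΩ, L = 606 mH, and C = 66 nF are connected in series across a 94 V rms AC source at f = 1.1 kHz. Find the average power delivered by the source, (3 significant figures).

2.19 W

ω = 2πf = 6912 rad/s
X_L = ωL = 4190 Ω
X_C = 1/(ωC) = 2190 Ω
Net reactance X = X_L − X_C = 2000 Ω
Z = 1700 + j2000 Ω
|Z| = √(1700² + 2000²) = 2620 Ω
∠Z = arctan(2000/1700) = 49.6°
I = V/|Z| = 35.9 mA
P = VI cos φ = 94 × 0.0359 × cos(49.6°) = 2.19 W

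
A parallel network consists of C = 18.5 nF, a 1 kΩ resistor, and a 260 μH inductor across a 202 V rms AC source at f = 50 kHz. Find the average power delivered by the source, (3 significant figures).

40.8 W

ω = 2πf = 314200 rad/s
X_L = ωL = 81.7 Ω
X_C = 1/(ωC) = 172 Ω
Parallel: admittances add. Y = 1/R + 1/(jωL) + jωC
Y = (0.00100 − j0.00643) S
|Y| = 0.00651 S → |Z| = 1/|Y| = 154 Ω, ∠Z = −∠Y = 81.2°
I = V/|Z| = 1.31 A
P = VI cos φ = 202 × 1.31 × cos(81.2°) = 40.8 W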